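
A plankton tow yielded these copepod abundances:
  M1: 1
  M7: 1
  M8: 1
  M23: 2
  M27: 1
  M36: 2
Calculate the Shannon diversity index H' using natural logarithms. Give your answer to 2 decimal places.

Total N = 1+1+1+2+1+2 = 8, so the proportions are 0.125, 0.125, 0.125, 0.25, 0.125, 0.25 (working shown to 4 dp, full precision carried).
Each pᵢ ln pᵢ term: 0.125×(-2.0794)=-0.2599, 0.125×(-2.0794)=-0.2599, 0.125×(-2.0794)=-0.2599, 0.25×(-1.3863)=-0.3466, 0.125×(-2.0794)=-0.2599, 0.25×(-1.3863)=-0.3466.
Sum = -1.7329, so H' = 1.73.

1.73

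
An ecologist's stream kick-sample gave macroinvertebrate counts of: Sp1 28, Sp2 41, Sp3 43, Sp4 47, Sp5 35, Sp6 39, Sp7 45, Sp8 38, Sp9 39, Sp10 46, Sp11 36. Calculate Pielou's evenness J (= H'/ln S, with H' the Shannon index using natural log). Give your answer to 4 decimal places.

Total N = 28+41+43+47+35+39+45+38+39+46+36 = 437, so the proportions are 0.064073, 0.093822, 0.098398, 0.107551, 0.080092, 0.089245, 0.102975, 0.086957, 0.089245, 0.105263, 0.08238 (working shown to 6 dp, full precision carried).
H' = −Σ pᵢ ln pᵢ = −((-0.176056) + (-0.222016) + (-0.228159) + (-0.239817) + (-0.202198) + (-0.215649) + (-0.234090) + (-0.212378) + (-0.215649) + (-0.236978) + (-0.205654)) = 2.388643.
With S = 11 species, ln S = 2.397895, so J = 2.388643/2.397895 = 0.996141, i.e. 0.9961 to 4 decimal places.

0.9961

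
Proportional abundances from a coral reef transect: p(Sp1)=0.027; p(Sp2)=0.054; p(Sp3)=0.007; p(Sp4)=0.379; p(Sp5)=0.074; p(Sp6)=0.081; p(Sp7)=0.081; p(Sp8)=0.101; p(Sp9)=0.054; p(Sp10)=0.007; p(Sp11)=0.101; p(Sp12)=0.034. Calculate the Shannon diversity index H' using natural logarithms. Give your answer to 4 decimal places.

Each pᵢ ln pᵢ term (working shown to 6 dp, full precision carried): 0.027×(-3.611918)=-0.097522, 0.054×(-2.918771)=-0.157614, 0.007×(-4.961845)=-0.034733, 0.379×(-0.970219)=-0.367713, 0.074×(-2.603690)=-0.192673, 0.081×(-2.513306)=-0.203578, 0.081×(-2.513306)=-0.203578, 0.101×(-2.292635)=-0.231556, 0.054×(-2.918771)=-0.157614, 0.007×(-4.961845)=-0.034733, 0.101×(-2.292635)=-0.231556, 0.034×(-3.381395)=-0.114967.
Sum = -2.027836, so H' = 2.0278.

2.0278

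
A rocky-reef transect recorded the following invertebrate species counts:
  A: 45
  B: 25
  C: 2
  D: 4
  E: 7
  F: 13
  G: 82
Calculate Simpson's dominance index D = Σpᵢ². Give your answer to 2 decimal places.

Total N = 45+25+2+4+7+13+82 = 178, so the proportions are 0.2528, 0.1404, 0.0112, 0.0225, 0.0393, 0.073, 0.4607 (working shown to 4 dp, full precision carried).
D = 0.2528² + 0.1404² + 0.0112² + 0.0225² + 0.0393² + 0.073² + 0.4607² = 0.0639 + 0.0197 + 0.0001 + 0.0005 + 0.0015 + 0.0053 + 0.2122 = 0.3034.
To 2 decimal places, D = 0.30.

0.30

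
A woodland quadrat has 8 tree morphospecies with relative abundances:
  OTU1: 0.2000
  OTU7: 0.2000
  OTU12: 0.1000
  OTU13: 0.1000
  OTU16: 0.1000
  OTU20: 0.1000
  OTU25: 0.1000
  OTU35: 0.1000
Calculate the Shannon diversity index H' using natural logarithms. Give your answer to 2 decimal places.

Each pᵢ ln pᵢ term (working shown to 4 dp, full precision carried): 0.2×(-1.6094)=-0.3219, 0.2×(-1.6094)=-0.3219, 0.1×(-2.3026)=-0.2303, 0.1×(-2.3026)=-0.2303, 0.1×(-2.3026)=-0.2303, 0.1×(-2.3026)=-0.2303, 0.1×(-2.3026)=-0.2303, 0.1×(-2.3026)=-0.2303.
Sum = -2.0253, so H' = 2.03.

2.03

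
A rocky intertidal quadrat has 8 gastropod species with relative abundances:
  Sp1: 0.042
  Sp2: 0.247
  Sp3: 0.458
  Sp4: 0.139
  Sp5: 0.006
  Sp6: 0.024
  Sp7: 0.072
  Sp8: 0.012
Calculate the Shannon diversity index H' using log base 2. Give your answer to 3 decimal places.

Each pᵢ log₂ pᵢ term (working shown to 5 dp, full precision carried): 0.042×(-4.57347)=-0.19209, 0.247×(-2.01742)=-0.49830, 0.458×(-1.12658)=-0.51597, 0.139×(-2.84684)=-0.39571, 0.006×(-7.38082)=-0.04428, 0.024×(-5.38082)=-0.12914, 0.072×(-3.79586)=-0.27330, 0.012×(-6.38082)=-0.07657.
Sum = -2.12537, so H' = 2.125.

2.125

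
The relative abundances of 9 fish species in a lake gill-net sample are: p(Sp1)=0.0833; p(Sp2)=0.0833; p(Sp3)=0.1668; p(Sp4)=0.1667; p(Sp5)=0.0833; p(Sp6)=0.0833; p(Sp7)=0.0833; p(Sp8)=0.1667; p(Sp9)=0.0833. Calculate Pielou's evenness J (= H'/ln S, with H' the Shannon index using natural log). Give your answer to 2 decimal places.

H' = −Σ pᵢ ln pᵢ = −((-0.2070) + (-0.2070) + (-0.2987) + (-0.2987) + (-0.2070) + (-0.2070) + (-0.2070) + (-0.2987) + (-0.2070)) = 2.1382 (working shown to 4 dp, full precision carried).
With S = 9 species, ln S = 2.1972, so J = 2.1382/2.1972 = 0.9731, i.e. 0.97 to 2 decimal places.

0.97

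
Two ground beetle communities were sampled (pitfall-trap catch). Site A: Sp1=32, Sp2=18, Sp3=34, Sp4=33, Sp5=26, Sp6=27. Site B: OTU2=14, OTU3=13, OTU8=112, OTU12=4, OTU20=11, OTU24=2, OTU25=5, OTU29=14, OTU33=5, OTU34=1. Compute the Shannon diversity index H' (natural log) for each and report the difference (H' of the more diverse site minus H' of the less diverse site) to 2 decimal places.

0.36

Site A: N=170, proportions 0.1882, 0.1059, 0.2, 0.1941, 0.1529, 0.1588, giving H' = 1.7716 (working shown to 4 dp, full precision carried).
Site B: N=181, proportions 0.0773, 0.0718, 0.6188, 0.0221, 0.0608, 0.011, 0.0276, 0.0773, 0.0276, 0.0055, giving H' = 1.4133.
Difference = |1.7716 − 1.4133| = 0.3583, i.e. 0.36 to 2 decimal places.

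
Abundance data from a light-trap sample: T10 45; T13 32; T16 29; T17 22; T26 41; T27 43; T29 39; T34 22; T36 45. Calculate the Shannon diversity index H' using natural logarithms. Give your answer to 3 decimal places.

2.164

Total N = 45+32+29+22+41+43+39+22+45 = 318, so the proportions are 0.141509, 0.100629, 0.091195, 0.069182, 0.128931, 0.13522, 0.122642, 0.069182, 0.141509 (working shown to 6 dp, full precision carried).
Each pᵢ ln pᵢ term: 0.141509×(-1.955389)=-0.276706, 0.100629×(-2.296315)=-0.231076, 0.091195×(-2.394756)=-0.218390, 0.069182×(-2.671009)=-0.184787, 0.128931×(-2.048479)=-0.264112, 0.13522×(-2.000851)=-0.270555, 0.122642×(-2.098490)=-0.257362, 0.069182×(-2.671009)=-0.184787, 0.141509×(-1.955389)=-0.276706.
Sum = -2.164480, so H' = 2.164.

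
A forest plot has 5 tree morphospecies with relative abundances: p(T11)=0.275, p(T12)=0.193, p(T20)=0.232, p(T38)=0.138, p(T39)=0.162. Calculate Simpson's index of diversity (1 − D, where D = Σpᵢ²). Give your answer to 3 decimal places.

0.788

D = 0.275² + 0.193² + 0.232² + 0.138² + 0.162² = 0.07563 + 0.03725 + 0.05382 + 0.01904 + 0.02624 = 0.21199 (working shown to 5 dp, full precision carried).
So 1 − D = 0.78801, i.e. 0.788 to 3 decimal places.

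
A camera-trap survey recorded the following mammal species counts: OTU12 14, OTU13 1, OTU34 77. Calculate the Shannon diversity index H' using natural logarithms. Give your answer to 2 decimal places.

0.48

Total N = 14+1+77 = 92, so the proportions are 0.1522, 0.0109, 0.837 (working shown to 4 dp, full precision carried).
Each pᵢ ln pᵢ term: 0.1522×(-1.8827)=-0.2865, 0.0109×(-4.5218)=-0.0491, 0.837×(-0.1780)=-0.1490.
Sum = -0.4846, so H' = 0.48.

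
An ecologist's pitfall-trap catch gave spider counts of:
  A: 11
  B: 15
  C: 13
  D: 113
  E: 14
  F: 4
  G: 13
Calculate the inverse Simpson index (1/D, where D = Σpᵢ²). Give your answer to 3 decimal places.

2.451

Total N = 11+15+13+113+14+4+13 = 183, so the proportions are 0.060109, 0.081967, 0.071038, 0.617486, 0.076503, 0.021858, 0.071038 (working shown to 6 dp, full precision carried).
D = 0.060109² + 0.081967² + 0.071038² + 0.617486² + 0.076503² + 0.021858² + 0.071038² = 0.003613 + 0.006719 + 0.005046 + 0.381289 + 0.005853 + 0.000478 + 0.005046 = 0.408044.
So 1/D = 2.45071, i.e. 2.451 to 3 decimal places.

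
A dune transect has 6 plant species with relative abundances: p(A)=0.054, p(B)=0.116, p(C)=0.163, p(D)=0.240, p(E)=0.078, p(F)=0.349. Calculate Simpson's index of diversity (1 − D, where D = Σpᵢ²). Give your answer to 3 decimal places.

0.772

D = 0.054² + 0.116² + 0.163² + 0.24² + 0.078² + 0.349² = 0.00292 + 0.01346 + 0.02657 + 0.05760 + 0.00608 + 0.12180 = 0.22843 (working shown to 5 dp, full precision carried).
So 1 − D = 0.77157, i.e. 0.772 to 3 decimal places.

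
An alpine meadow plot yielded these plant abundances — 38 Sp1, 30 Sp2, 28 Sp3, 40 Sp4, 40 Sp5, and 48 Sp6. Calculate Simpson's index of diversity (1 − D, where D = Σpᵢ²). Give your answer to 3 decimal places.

0.828

Total N = 38+30+28+40+40+48 = 224, so the proportions are 0.16964, 0.13393, 0.125, 0.17857, 0.17857, 0.21429 (working shown to 5 dp, full precision carried).
D = 0.16964² + 0.13393² + 0.125² + 0.17857² + 0.17857² + 0.21429² = 0.02878 + 0.01794 + 0.01562 + 0.03189 + 0.03189 + 0.04592 = 0.17203.
So 1 − D = 0.82797, i.e. 0.828 to 3 decimal places.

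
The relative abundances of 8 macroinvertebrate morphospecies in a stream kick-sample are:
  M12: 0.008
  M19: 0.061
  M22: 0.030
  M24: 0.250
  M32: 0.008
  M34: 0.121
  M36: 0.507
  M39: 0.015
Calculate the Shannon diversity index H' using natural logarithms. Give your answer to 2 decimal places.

Each pᵢ ln pᵢ term (working shown to 4 dp, full precision carried): 0.008×(-4.8283)=-0.0386, 0.061×(-2.7969)=-0.1706, 0.03×(-3.5066)=-0.1052, 0.25×(-1.3863)=-0.3466, 0.008×(-4.8283)=-0.0386, 0.121×(-2.1120)=-0.2555, 0.507×(-0.6792)=-0.3444, 0.015×(-4.1997)=-0.0630.
Sum = -1.3626, so H' = 1.36.

1.36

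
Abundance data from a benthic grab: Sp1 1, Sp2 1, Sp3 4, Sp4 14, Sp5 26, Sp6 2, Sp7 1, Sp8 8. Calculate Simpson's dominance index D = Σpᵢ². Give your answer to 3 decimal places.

Total N = 1+1+4+14+26+2+1+8 = 57, so the proportions are 0.01754, 0.01754, 0.07018, 0.24561, 0.45614, 0.03509, 0.01754, 0.14035 (working shown to 5 dp, full precision carried).
D = 0.01754² + 0.01754² + 0.07018² + 0.24561² + 0.45614² + 0.03509² + 0.01754² + 0.14035² = 0.00031 + 0.00031 + 0.00492 + 0.06033 + 0.20806 + 0.00123 + 0.00031 + 0.01970 = 0.29517.
To 3 decimal places, D = 0.295.

0.295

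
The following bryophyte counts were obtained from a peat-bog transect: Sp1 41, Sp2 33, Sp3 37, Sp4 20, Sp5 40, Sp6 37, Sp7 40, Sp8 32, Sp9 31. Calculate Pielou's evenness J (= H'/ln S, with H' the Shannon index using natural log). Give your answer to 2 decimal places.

Total N = 41+33+37+20+40+37+40+32+31 = 311, so the proportions are 0.1318, 0.1061, 0.119, 0.0643, 0.1286, 0.119, 0.1286, 0.1029, 0.0997 (working shown to 4 dp, full precision carried).
H' = −Σ pᵢ ln pᵢ = −((-0.2671) + (-0.2380) + (-0.2533) + (-0.1765) + (-0.2638) + (-0.2533) + (-0.2638) + (-0.2340) + (-0.2298)) = 2.1796.
With S = 9 species, ln S = 2.1972, so J = 2.1796/2.1972 = 0.9920, i.e. 0.99 to 2 decimal places.

0.99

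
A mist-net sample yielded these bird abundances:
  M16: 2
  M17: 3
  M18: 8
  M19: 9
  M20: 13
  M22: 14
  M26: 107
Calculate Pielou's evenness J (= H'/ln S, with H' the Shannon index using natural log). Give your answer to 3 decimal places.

0.581

Total N = 2+3+8+9+13+14+107 = 156, so the proportions are 0.01282, 0.01923, 0.05128, 0.05769, 0.08333, 0.08974, 0.6859 (working shown to 5 dp, full precision carried).
H' = −Σ pᵢ ln pᵢ = −((-0.05586) + (-0.07599) + (-0.15233) + (-0.16457) + (-0.20708) + (-0.21635) + (-0.25860)) = 1.13078.
With S = 7 species, ln S = 1.94591, so J = 1.13078/1.94591 = 0.58110, i.e. 0.581 to 3 decimal places.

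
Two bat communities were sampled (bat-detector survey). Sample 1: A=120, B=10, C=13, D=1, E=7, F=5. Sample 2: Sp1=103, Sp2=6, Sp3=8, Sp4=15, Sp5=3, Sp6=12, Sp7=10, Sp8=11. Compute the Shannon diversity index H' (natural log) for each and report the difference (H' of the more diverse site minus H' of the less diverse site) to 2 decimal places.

0.52

Sample 1: N=156, proportions 0.769231, 0.064103, 0.083333, 0.00641, 0.044872, 0.032051, giving H' = 0.866922 (working shown to 6 dp, full precision carried).
Sample 2: N=168, proportions 0.613095, 0.035714, 0.047619, 0.089286, 0.017857, 0.071429, 0.059524, 0.065476, giving H' = 1.386456.
Difference = |0.866922 − 1.386456| = 0.519534, i.e. 0.52 to 2 decimal places.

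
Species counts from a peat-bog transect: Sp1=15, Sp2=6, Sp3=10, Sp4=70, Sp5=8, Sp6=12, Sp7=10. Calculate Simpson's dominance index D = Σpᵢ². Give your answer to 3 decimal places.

0.325

Total N = 15+6+10+70+8+12+10 = 131, so the proportions are 0.1145, 0.0458, 0.07634, 0.53435, 0.06107, 0.0916, 0.07634 (working shown to 5 dp, full precision carried).
D = 0.1145² + 0.0458² + 0.07634² + 0.53435² + 0.06107² + 0.0916² + 0.07634² = 0.01311 + 0.00210 + 0.00583 + 0.28553 + 0.00373 + 0.00839 + 0.00583 = 0.32451.
To 3 decimal places, D = 0.325.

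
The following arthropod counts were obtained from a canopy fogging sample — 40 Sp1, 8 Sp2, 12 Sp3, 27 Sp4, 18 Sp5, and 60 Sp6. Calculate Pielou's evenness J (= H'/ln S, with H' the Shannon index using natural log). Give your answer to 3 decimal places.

Total N = 40+8+12+27+18+60 = 165, so the proportions are 0.24242, 0.04848, 0.07273, 0.16364, 0.10909, 0.36364 (working shown to 5 dp, full precision carried).
H' = −Σ pᵢ ln pᵢ = −((-0.34353) + (-0.14674) + (-0.19062) + (-0.29620) + (-0.24170) + (-0.36785)) = 1.58665.
With S = 6 species, ln S = 1.79176, so J = 1.58665/1.79176 = 0.88552, i.e. 0.886 to 3 decimal places.

0.886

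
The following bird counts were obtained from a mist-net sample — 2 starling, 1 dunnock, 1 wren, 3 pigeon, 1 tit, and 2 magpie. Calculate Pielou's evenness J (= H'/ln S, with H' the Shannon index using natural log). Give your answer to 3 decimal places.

Total N = 2+1+1+3+1+2 = 10, so the proportions are 0.2, 0.1, 0.1, 0.3, 0.1, 0.2 (working shown to 5 dp, full precision carried).
H' = −Σ pᵢ ln pᵢ = −((-0.32189) + (-0.23026) + (-0.23026) + (-0.36119) + (-0.23026) + (-0.32189)) = 1.69574.
With S = 6 species, ln S = 1.79176, so J = 1.69574/1.79176 = 0.94641, i.e. 0.946 to 3 decimal places.

0.946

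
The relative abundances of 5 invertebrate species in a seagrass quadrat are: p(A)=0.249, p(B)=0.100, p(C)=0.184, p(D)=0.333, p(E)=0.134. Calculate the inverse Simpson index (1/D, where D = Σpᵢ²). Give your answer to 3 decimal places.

D = 0.249² + 0.1² + 0.184² + 0.333² + 0.134² = 0.0620010 + 0.0100000 + 0.0338560 + 0.1108890 + 0.0179560 = 0.2347020 (working shown to 7 dp, full precision carried).
So 1/D = 4.26072, i.e. 4.261 to 3 decimal places.

4.261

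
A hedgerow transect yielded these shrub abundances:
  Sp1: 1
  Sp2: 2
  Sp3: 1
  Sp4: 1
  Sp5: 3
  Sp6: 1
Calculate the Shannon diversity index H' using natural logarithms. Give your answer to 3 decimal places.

Total N = 1+2+1+1+3+1 = 9, so the proportions are 0.11111, 0.22222, 0.11111, 0.11111, 0.33333, 0.11111 (working shown to 5 dp, full precision carried).
Each pᵢ ln pᵢ term: 0.11111×(-2.19722)=-0.24414, 0.22222×(-1.50408)=-0.33424, 0.11111×(-2.19722)=-0.24414, 0.11111×(-2.19722)=-0.24414, 0.33333×(-1.09861)=-0.36620, 0.11111×(-2.19722)=-0.24414.
Sum = -1.67699, so H' = 1.677.

1.677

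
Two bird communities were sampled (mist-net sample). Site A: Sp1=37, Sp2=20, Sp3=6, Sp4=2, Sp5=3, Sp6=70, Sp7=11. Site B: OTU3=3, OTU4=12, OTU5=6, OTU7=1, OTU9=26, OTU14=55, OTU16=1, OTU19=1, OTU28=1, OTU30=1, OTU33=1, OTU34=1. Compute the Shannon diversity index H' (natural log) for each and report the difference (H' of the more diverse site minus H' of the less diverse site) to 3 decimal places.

0.061

Site A: N=149, proportions 0.2483221, 0.1342282, 0.0402685, 0.0134228, 0.0201342, 0.4697987, 0.0738255, giving H' = 1.4286254 (working shown to 7 dp, full precision carried).
Site B: N=109, proportions 0.0275229, 0.1100917, 0.0550459, 0.0091743, 0.2385321, 0.5045872, 0.0091743, 0.0091743, 0.0091743, 0.0091743, 0.0091743, 0.0091743, giving H' = 1.4897047.
Difference = |1.4286254 − 1.4897047| = 0.0610793, i.e. 0.061 to 3 decimal places.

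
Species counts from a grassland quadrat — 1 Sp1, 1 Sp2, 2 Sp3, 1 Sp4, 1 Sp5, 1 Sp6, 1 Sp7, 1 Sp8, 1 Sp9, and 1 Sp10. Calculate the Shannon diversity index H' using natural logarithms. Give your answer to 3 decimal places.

2.272

Total N = 1+1+2+1+1+1+1+1+1+1 = 11, so the proportions are 0.09091, 0.09091, 0.18182, 0.09091, 0.09091, 0.09091, 0.09091, 0.09091, 0.09091, 0.09091 (working shown to 5 dp, full precision carried).
Each pᵢ ln pᵢ term: 0.09091×(-2.39790)=-0.21799, 0.09091×(-2.39790)=-0.21799, 0.18182×(-1.70475)=-0.30995, 0.09091×(-2.39790)=-0.21799, 0.09091×(-2.39790)=-0.21799, 0.09091×(-2.39790)=-0.21799, 0.09091×(-2.39790)=-0.21799, 0.09091×(-2.39790)=-0.21799, 0.09091×(-2.39790)=-0.21799, 0.09091×(-2.39790)=-0.21799.
Sum = -2.27187, so H' = 2.272.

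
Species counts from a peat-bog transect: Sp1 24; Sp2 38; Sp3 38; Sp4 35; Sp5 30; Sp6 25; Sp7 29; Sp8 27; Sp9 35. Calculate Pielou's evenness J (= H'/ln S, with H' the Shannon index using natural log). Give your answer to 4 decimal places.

0.9939

Total N = 24+38+38+35+30+25+29+27+35 = 281, so the proportions are 0.085409, 0.135231, 0.135231, 0.124555, 0.106762, 0.088968, 0.103203, 0.096085, 0.124555 (working shown to 6 dp, full precision carried).
H' = −Σ pᵢ ln pᵢ = −((-0.210132) + (-0.270567) + (-0.270567) + (-0.259449) + (-0.238842) + (-0.215256) + (-0.234380) + (-0.225082) + (-0.259449)) = 2.183724.
With S = 9 species, ln S = 2.197225, so J = 2.183724/2.197225 = 0.993856, i.e. 0.9939 to 4 decimal places.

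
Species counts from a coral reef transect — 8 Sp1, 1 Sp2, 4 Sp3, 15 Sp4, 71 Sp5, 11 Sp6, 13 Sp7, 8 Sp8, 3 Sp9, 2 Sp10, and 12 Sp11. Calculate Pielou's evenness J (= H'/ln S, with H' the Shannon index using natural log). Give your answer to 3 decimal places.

Total N = 8+1+4+15+71+11+13+8+3+2+12 = 148, so the proportions are 0.05405, 0.00676, 0.02703, 0.10135, 0.47973, 0.07432, 0.08784, 0.05405, 0.02027, 0.01351, 0.08108 (working shown to 5 dp, full precision carried).
H' = −Σ pᵢ ln pᵢ = −((-0.15772) + (-0.03376) + (-0.09759) + (-0.23201) + (-0.35238) + (-0.19319) + (-0.21364) + (-0.15772) + (-0.07903) + (-0.05816) + (-0.20370)) = 1.77891.
With S = 11 species, ln S = 2.39790, so J = 1.77891/2.39790 = 0.74186, i.e. 0.742 to 3 decimal places.

0.742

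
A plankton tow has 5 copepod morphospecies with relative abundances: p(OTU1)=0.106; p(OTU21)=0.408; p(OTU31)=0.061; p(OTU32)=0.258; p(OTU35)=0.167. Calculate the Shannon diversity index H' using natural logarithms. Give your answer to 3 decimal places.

Each pᵢ ln pᵢ term (working shown to 5 dp, full precision carried): 0.106×(-2.24432)=-0.23790, 0.408×(-0.89649)=-0.36577, 0.061×(-2.79688)=-0.17061, 0.258×(-1.35480)=-0.34954, 0.167×(-1.78976)=-0.29889.
Sum = -1.42270, so H' = 1.423.

1.423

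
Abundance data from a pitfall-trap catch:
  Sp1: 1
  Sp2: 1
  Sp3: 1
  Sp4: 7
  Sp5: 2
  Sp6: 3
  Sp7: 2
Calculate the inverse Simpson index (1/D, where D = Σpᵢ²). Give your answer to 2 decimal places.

Total N = 1+1+1+7+2+3+2 = 17, so the proportions are 0.058824, 0.058824, 0.058824, 0.411765, 0.117647, 0.176471, 0.117647 (working shown to 6 dp, full precision carried).
D = 0.058824² + 0.058824² + 0.058824² + 0.411765² + 0.117647² + 0.176471² + 0.117647² = 0.003460 + 0.003460 + 0.003460 + 0.169550 + 0.013841 + 0.031142 + 0.013841 = 0.238754.
So 1/D = 4.1884, i.e. 4.19 to 2 decimal places.

4.19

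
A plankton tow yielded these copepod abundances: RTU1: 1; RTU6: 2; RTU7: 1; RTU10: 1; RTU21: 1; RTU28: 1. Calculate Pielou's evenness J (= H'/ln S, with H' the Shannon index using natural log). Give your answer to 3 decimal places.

Total N = 1+2+1+1+1+1 = 7, so the proportions are 0.14286, 0.28571, 0.14286, 0.14286, 0.14286, 0.14286 (working shown to 5 dp, full precision carried).
H' = −Σ pᵢ ln pᵢ = −((-0.27799) + (-0.35793) + (-0.27799) + (-0.27799) + (-0.27799) + (-0.27799)) = 1.74787.
With S = 6 species, ln S = 1.79176, so J = 1.74787/1.79176 = 0.97550, i.e. 0.976 to 3 decimal places.

0.976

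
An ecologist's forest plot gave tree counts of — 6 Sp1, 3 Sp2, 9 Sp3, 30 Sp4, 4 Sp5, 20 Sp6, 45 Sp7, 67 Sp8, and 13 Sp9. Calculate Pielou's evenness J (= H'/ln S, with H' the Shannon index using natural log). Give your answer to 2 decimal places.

0.82

Total N = 6+3+9+30+4+20+45+67+13 = 197, so the proportions are 0.0305, 0.0152, 0.0457, 0.1523, 0.0203, 0.1015, 0.2284, 0.3401, 0.066 (working shown to 4 dp, full precision carried).
H' = −Σ pᵢ ln pᵢ = −((-0.1063) + (-0.0637) + (-0.1410) + (-0.2866) + (-0.0791) + (-0.2322) + (-0.3373) + (-0.3668) + (-0.1794)) = 1.7925.
With S = 9 species, ln S = 2.1972, so J = 1.7925/2.1972 = 0.8158, i.e. 0.82 to 2 decimal places.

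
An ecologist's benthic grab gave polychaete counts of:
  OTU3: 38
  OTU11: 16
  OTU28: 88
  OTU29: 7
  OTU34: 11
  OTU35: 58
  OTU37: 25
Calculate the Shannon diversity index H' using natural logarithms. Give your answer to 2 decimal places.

Total N = 38+16+88+7+11+58+25 = 243, so the proportions are 0.1564, 0.0658, 0.3621, 0.0288, 0.0453, 0.2387, 0.1029 (working shown to 4 dp, full precision carried).
Each pᵢ ln pᵢ term: 0.1564×(-1.8555)=-0.2902, 0.0658×(-2.7205)=-0.1791, 0.3621×(-1.0157)=-0.3678, 0.0288×(-3.5472)=-0.1022, 0.0453×(-3.0952)=-0.1401, 0.2387×(-1.4326)=-0.3419, 0.1029×(-2.2742)=-0.2340.
Sum = -1.6553, so H' = 1.66.

1.66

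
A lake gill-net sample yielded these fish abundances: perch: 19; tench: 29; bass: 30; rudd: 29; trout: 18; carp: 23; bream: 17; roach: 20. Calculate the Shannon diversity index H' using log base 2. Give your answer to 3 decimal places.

Total N = 19+29+30+29+18+23+17+20 = 185, so the proportions are 0.1027, 0.15676, 0.16216, 0.15676, 0.0973, 0.12432, 0.09189, 0.10811 (working shown to 5 dp, full precision carried).
Each pᵢ log₂ pᵢ term: 0.1027×(-3.28345)=-0.33722, 0.15676×(-2.67340)=-0.41907, 0.16216×(-2.62449)=-0.42559, 0.15676×(-2.67340)=-0.41907, 0.0973×(-3.36146)=-0.32706, 0.12432×(-3.00782)=-0.37395, 0.09189×(-3.44392)=-0.31647, 0.10811×(-3.20945)=-0.34697.
Sum = -2.96540, so H' = 2.965.

2.965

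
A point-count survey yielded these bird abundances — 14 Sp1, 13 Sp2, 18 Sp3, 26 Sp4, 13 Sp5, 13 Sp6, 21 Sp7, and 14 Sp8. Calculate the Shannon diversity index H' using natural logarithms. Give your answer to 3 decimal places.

Total N = 14+13+18+26+13+13+21+14 = 132, so the proportions are 0.10606, 0.09848, 0.13636, 0.19697, 0.09848, 0.09848, 0.15909, 0.10606 (working shown to 5 dp, full precision carried).
Each pᵢ ln pᵢ term: 0.10606×(-2.24374)=-0.23797, 0.09848×(-2.31785)=-0.22827, 0.13636×(-1.99243)=-0.27170, 0.19697×(-1.62471)=-0.32002, 0.09848×(-2.31785)=-0.22827, 0.09848×(-2.31785)=-0.22827, 0.15909×(-1.83828)=-0.29245, 0.10606×(-2.24374)=-0.23797.
Sum = -2.04493, so H' = 2.045.

2.045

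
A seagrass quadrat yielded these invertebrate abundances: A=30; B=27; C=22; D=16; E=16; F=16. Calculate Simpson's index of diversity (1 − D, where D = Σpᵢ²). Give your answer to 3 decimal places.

0.821

Total N = 30+27+22+16+16+16 = 127, so the proportions are 0.23622, 0.2126, 0.17323, 0.12598, 0.12598, 0.12598 (working shown to 5 dp, full precision carried).
D = 0.23622² + 0.2126² + 0.17323² + 0.12598² + 0.12598² + 0.12598² = 0.05580 + 0.04520 + 0.03001 + 0.01587 + 0.01587 + 0.01587 = 0.17862.
So 1 − D = 0.82138, i.e. 0.821 to 3 decimal places.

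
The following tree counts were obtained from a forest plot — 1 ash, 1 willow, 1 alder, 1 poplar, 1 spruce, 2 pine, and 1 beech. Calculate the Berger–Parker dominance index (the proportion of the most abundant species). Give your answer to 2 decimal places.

0.25

Total N = 1+1+1+1+1+2+1 = 8, so the proportions are 0.125, 0.125, 0.125, 0.125, 0.125, 0.25, 0.125 (working shown to 4 dp, full precision carried).
The largest proportion is 0.25, i.e. d = 0.25 to 2 decimal places.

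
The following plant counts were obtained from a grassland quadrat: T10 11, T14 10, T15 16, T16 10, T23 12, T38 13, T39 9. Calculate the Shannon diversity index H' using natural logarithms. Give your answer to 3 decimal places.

1.929

Total N = 11+10+16+10+12+13+9 = 81, so the proportions are 0.1358, 0.12346, 0.19753, 0.12346, 0.14815, 0.16049, 0.11111 (working shown to 5 dp, full precision carried).
Each pᵢ ln pᵢ term: 0.1358×(-1.99655)=-0.27114, 0.12346×(-2.09186)=-0.25825, 0.19753×(-1.62186)=-0.32037, 0.12346×(-2.09186)=-0.25825, 0.14815×(-1.90954)=-0.28290, 0.16049×(-1.82950)=-0.29362, 0.11111×(-2.19722)=-0.24414.
Sum = -1.92867, so H' = 1.929.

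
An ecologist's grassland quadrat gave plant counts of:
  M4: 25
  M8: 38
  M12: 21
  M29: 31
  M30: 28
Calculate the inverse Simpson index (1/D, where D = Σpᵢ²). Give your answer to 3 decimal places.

Total N = 25+38+21+31+28 = 143, so the proportions are 0.1748252, 0.2657343, 0.1468531, 0.2167832, 0.1958042 (working shown to 7 dp, full precision carried).
D = 0.1748252² + 0.2657343² + 0.1468531² + 0.2167832² + 0.1958042² = 0.0305638 + 0.0706147 + 0.0215658 + 0.0469950 + 0.0383393 = 0.2080786.
So 1/D = 4.80588, i.e. 4.806 to 3 decimal places.

4.806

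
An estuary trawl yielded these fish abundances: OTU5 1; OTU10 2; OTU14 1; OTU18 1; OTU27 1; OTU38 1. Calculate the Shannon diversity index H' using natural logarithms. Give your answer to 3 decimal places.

Total N = 1+2+1+1+1+1 = 7, so the proportions are 0.14286, 0.28571, 0.14286, 0.14286, 0.14286, 0.14286 (working shown to 5 dp, full precision carried).
Each pᵢ ln pᵢ term: 0.14286×(-1.94591)=-0.27799, 0.28571×(-1.25276)=-0.35793, 0.14286×(-1.94591)=-0.27799, 0.14286×(-1.94591)=-0.27799, 0.14286×(-1.94591)=-0.27799, 0.14286×(-1.94591)=-0.27799.
Sum = -1.74787, so H' = 1.748.

1.748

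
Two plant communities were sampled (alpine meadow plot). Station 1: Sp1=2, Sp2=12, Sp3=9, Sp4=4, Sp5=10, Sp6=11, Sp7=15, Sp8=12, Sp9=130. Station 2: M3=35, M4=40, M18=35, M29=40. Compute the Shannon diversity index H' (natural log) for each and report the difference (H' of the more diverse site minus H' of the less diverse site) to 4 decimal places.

Station 1: N=205, proportions 0.0097561, 0.05853659, 0.04390244, 0.0195122, 0.04878049, 0.05365854, 0.07317073, 0.05853659, 0.63414634, giving H' = 1.37595055 (working shown to 8 dp, full precision carried).
Station 2: N=150, proportions 0.23333333, 0.26666667, 0.23333333, 0.26666667, giving H' = 1.38407049.
Difference = |1.37595055 − 1.38407049| = 0.00811994, i.e. 0.0081 to 4 decimal places.

0.0081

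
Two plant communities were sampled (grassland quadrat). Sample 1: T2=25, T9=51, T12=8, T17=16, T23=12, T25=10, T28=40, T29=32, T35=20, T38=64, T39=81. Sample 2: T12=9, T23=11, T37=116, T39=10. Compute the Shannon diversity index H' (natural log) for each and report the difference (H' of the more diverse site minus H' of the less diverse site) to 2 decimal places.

1.43

Sample 1: N=359, proportions 0.06964, 0.14206, 0.02228, 0.04457, 0.03343, 0.02786, 0.11142, 0.08914, 0.05571, 0.17827, 0.22563, giving H' = 2.16374 (working shown to 5 dp, full precision carried).
Sample 2: N=146, proportions 0.06164, 0.07534, 0.79452, 0.06849, giving H' = 0.73296.
Difference = |2.16374 − 0.73296| = 1.43078, i.e. 1.43 to 2 decimal places.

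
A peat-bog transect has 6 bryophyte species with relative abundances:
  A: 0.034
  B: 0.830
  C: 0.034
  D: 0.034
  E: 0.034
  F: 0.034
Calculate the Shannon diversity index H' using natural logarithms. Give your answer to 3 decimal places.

0.729

Each pᵢ ln pᵢ term (working shown to 6 dp, full precision carried): 0.034×(-3.381395)=-0.114967, 0.83×(-0.186330)=-0.154654, 0.034×(-3.381395)=-0.114967, 0.034×(-3.381395)=-0.114967, 0.034×(-3.381395)=-0.114967, 0.034×(-3.381395)=-0.114967.
Sum = -0.729491, so H' = 0.729.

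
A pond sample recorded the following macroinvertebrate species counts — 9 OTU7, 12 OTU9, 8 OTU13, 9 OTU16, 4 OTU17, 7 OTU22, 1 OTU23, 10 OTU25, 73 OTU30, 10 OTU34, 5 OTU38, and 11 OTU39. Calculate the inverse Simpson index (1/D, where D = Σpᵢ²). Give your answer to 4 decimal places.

4.1370

Total N = 9+12+8+9+4+7+1+10+73+10+5+11 = 159, so the proportions are 0.05660377, 0.0754717, 0.05031447, 0.05660377, 0.02515723, 0.04402516, 0.00628931, 0.06289308, 0.4591195, 0.06289308, 0.03144654, 0.06918239 (working shown to 8 dp, full precision carried).
D = 0.05660377² + 0.0754717² + 0.05031447² + 0.05660377² + 0.02515723² + 0.04402516² + 0.00628931² + 0.06289308² + 0.4591195² + 0.06289308² + 0.03144654² + 0.06918239² = 0.00320399 + 0.00569598 + 0.00253155 + 0.00320399 + 0.00063289 + 0.00193821 + 0.00003956 + 0.00395554 + 0.21079071 + 0.00395554 + 0.00098888 + 0.00478620 = 0.24172303.
So 1/D = 4.136966, i.e. 4.1370 to 4 decimal places.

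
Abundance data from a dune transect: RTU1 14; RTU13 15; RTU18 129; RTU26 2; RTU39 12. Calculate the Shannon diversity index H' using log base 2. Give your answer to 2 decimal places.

1.26

Total N = 14+15+129+2+12 = 172, so the proportions are 0.0814, 0.0872, 0.75, 0.0116, 0.0698 (working shown to 4 dp, full precision carried).
Each pᵢ log₂ pᵢ term: 0.0814×(-3.6189)=-0.2946, 0.0872×(-3.5194)=-0.3069, 0.75×(-0.4150)=-0.3113, 0.0116×(-6.4263)=-0.0747, 0.0698×(-3.8413)=-0.2680.
Sum = -1.2555, so H' = 1.26.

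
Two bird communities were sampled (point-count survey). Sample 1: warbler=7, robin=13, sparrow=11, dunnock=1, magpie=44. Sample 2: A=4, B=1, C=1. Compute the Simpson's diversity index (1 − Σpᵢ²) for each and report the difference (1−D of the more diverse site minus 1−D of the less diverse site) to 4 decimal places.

0.1060

Sample 1: N=76, proportions 0.092105, 0.171053, 0.144737, 0.013158, 0.578947, giving 1−D = 0.605956 (working shown to 6 dp, full precision carried).
Sample 2: N=6, proportions 0.666667, 0.166667, 0.166667, giving 1−D = 0.500000.
Difference = |0.605956 − 0.500000| = 0.105956, i.e. 0.1060 to 4 decimal places.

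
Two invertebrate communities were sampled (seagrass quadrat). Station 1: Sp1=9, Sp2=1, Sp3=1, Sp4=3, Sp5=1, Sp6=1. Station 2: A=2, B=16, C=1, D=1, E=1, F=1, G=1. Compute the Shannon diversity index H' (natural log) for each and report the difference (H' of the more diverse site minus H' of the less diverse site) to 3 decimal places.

0.184

Station 1: N=16, proportions 0.5625, 0.0625, 0.0625, 0.1875, 0.0625, 0.0625, giving H' = 1.33066 (working shown to 5 dp, full precision carried).
Station 2: N=23, proportions 0.08696, 0.69565, 0.04348, 0.04348, 0.04348, 0.04348, 0.04348, giving H' = 1.14646.
Difference = |1.33066 − 1.14646| = 0.18420, i.e. 0.184 to 3 decimal places.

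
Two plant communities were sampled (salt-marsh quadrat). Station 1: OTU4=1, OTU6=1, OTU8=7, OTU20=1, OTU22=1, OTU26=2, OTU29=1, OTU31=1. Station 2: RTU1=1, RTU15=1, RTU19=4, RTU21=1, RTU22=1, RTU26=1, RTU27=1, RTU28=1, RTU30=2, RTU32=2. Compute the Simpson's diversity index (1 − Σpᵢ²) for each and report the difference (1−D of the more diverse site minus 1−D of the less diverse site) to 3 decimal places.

Station 1: N=15, proportions 0.06667, 0.06667, 0.46667, 0.06667, 0.06667, 0.13333, 0.06667, 0.06667, giving 1−D = 0.73778 (working shown to 5 dp, full precision carried).
Station 2: N=15, proportions 0.06667, 0.06667, 0.26667, 0.06667, 0.06667, 0.06667, 0.06667, 0.06667, 0.13333, 0.13333, giving 1−D = 0.86222.
Difference = |0.73778 − 0.86222| = 0.12444, i.e. 0.124 to 3 decimal places.

0.124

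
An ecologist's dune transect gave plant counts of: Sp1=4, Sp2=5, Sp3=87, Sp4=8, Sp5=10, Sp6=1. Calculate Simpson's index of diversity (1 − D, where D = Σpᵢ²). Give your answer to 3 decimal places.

0.412

Total N = 4+5+87+8+10+1 = 115, so the proportions are 0.03478, 0.04348, 0.75652, 0.06957, 0.08696, 0.0087 (working shown to 5 dp, full precision carried).
D = 0.03478² + 0.04348² + 0.75652² + 0.06957² + 0.08696² + 0.0087² = 0.00121 + 0.00189 + 0.57233 + 0.00484 + 0.00756 + 0.00008 = 0.58790.
So 1 − D = 0.41210, i.e. 0.412 to 3 decimal places.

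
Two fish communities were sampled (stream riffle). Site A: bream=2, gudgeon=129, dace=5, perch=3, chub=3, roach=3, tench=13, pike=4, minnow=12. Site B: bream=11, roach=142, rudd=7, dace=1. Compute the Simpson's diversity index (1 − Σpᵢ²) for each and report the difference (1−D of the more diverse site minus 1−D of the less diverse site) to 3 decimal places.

0.222

Site A: N=174, proportions 0.01149, 0.74138, 0.02874, 0.01724, 0.01724, 0.01724, 0.07471, 0.02299, 0.06897, giving 1−D = 0.43764 (working shown to 5 dp, full precision carried).
Site B: N=161, proportions 0.06832, 0.88199, 0.04348, 0.00621, giving 1−D = 0.21550.
Difference = |0.43764 − 0.21550| = 0.22214, i.e. 0.222 to 3 decimal places.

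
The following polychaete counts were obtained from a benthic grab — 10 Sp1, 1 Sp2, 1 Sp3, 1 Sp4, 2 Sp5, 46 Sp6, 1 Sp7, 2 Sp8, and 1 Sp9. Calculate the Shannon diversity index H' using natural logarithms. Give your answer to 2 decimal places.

Total N = 10+1+1+1+2+46+1+2+1 = 65, so the proportions are 0.1538, 0.0154, 0.0154, 0.0154, 0.0308, 0.7077, 0.0154, 0.0308, 0.0154 (working shown to 4 dp, full precision carried).
Each pᵢ ln pᵢ term: 0.1538×(-1.8718)=-0.2880, 0.0154×(-4.1744)=-0.0642, 0.0154×(-4.1744)=-0.0642, 0.0154×(-4.1744)=-0.0642, 0.0308×(-3.4812)=-0.1071, 0.7077×(-0.3457)=-0.2447, 0.0154×(-4.1744)=-0.0642, 0.0308×(-3.4812)=-0.1071, 0.0154×(-4.1744)=-0.0642.
Sum = -1.0680, so H' = 1.07.

1.07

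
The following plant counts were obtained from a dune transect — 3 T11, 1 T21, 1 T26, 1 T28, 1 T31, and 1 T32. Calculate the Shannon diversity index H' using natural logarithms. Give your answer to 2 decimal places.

Total N = 3+1+1+1+1+1 = 8, so the proportions are 0.375, 0.125, 0.125, 0.125, 0.125, 0.125 (working shown to 4 dp, full precision carried).
Each pᵢ ln pᵢ term: 0.375×(-0.9808)=-0.3678, 0.125×(-2.0794)=-0.2599, 0.125×(-2.0794)=-0.2599, 0.125×(-2.0794)=-0.2599, 0.125×(-2.0794)=-0.2599, 0.125×(-2.0794)=-0.2599.
Sum = -1.6675, so H' = 1.67.

1.67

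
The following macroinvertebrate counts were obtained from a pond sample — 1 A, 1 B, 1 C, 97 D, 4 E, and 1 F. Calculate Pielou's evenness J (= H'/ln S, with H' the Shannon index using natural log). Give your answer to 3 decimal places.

0.209

Total N = 1+1+1+97+4+1 = 105, so the proportions are 0.00952, 0.00952, 0.00952, 0.92381, 0.0381, 0.00952 (working shown to 5 dp, full precision carried).
H' = −Σ pᵢ ln pᵢ = −((-0.04432) + (-0.04432) + (-0.04432) + (-0.07321) + (-0.12448) + (-0.04432)) = 0.37499.
With S = 6 species, ln S = 1.79176, so J = 0.37499/1.79176 = 0.20928, i.e. 0.209 to 3 decimal places.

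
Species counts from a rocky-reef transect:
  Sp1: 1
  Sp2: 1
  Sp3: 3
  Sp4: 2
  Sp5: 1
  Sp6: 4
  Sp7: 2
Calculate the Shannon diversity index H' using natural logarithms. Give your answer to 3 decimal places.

Total N = 1+1+3+2+1+4+2 = 14, so the proportions are 0.07143, 0.07143, 0.21429, 0.14286, 0.07143, 0.28571, 0.14286 (working shown to 5 dp, full precision carried).
Each pᵢ ln pᵢ term: 0.07143×(-2.63906)=-0.18850, 0.07143×(-2.63906)=-0.18850, 0.21429×(-1.54045)=-0.33010, 0.14286×(-1.94591)=-0.27799, 0.07143×(-2.63906)=-0.18850, 0.28571×(-1.25276)=-0.35793, 0.14286×(-1.94591)=-0.27799.
Sum = -1.80951, so H' = 1.810.

1.810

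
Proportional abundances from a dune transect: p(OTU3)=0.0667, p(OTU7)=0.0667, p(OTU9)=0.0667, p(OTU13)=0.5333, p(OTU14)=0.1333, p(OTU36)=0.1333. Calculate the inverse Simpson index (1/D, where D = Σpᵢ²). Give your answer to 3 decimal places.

D = 0.0667² + 0.0667² + 0.0667² + 0.5333² + 0.1333² + 0.1333² = 0.004449 + 0.004449 + 0.004449 + 0.284409 + 0.017769 + 0.017769 = 0.333293 (working shown to 6 dp, full precision carried).
So 1/D = 3.00036, i.e. 3.000 to 3 decimal places.

3.000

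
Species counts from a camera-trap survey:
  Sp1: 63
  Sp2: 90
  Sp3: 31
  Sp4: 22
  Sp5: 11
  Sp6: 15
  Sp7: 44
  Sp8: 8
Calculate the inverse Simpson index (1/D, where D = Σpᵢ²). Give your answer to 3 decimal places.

Total N = 63+90+31+22+11+15+44+8 = 284, so the proportions are 0.22183099, 0.31690141, 0.10915493, 0.07746479, 0.03873239, 0.0528169, 0.15492958, 0.02816901 (working shown to 8 dp, full precision carried).
D = 0.22183099² + 0.31690141² + 0.10915493² + 0.07746479² + 0.03873239² + 0.0528169² + 0.15492958² + 0.02816901² = 0.04920899 + 0.10042650 + 0.01191480 + 0.00600079 + 0.00150020 + 0.00278963 + 0.02400317 + 0.00079349 = 0.19663757.
So 1/D = 5.085498, i.e. 5.085 to 3 decimal places.

5.085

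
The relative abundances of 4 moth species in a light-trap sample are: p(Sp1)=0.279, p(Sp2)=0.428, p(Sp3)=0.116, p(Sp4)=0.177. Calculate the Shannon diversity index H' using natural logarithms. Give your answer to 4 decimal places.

1.2757

Each pᵢ ln pᵢ term (working shown to 6 dp, full precision carried): 0.279×(-1.276543)=-0.356156, 0.428×(-0.848632)=-0.363215, 0.116×(-2.154165)=-0.249883, 0.177×(-1.731606)=-0.306494.
Sum = -1.275747, so H' = 1.2757.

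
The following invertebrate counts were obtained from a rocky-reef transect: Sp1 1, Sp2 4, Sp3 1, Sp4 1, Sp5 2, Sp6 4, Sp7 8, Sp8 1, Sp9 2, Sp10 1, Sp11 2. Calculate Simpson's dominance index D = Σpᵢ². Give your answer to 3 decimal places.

0.155

Total N = 1+4+1+1+2+4+8+1+2+1+2 = 27, so the proportions are 0.03704, 0.14815, 0.03704, 0.03704, 0.07407, 0.14815, 0.2963, 0.03704, 0.07407, 0.03704, 0.07407 (working shown to 5 dp, full precision carried).
D = 0.03704² + 0.14815² + 0.03704² + 0.03704² + 0.07407² + 0.14815² + 0.2963² + 0.03704² + 0.07407² + 0.03704² + 0.07407² = 0.00137 + 0.02195 + 0.00137 + 0.00137 + 0.00549 + 0.02195 + 0.08779 + 0.00137 + 0.00549 + 0.00137 + 0.00549 = 0.15501.
To 3 decimal places, D = 0.155.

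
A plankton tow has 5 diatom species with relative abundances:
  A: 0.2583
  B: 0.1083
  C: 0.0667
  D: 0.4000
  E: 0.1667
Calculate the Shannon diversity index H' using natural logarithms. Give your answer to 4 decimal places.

Each pᵢ ln pᵢ term (working shown to 6 dp, full precision carried): 0.2583×(-1.353634)=-0.349644, 0.1083×(-2.222850)=-0.240735, 0.0667×(-2.707550)=-0.180594, 0.4×(-0.916291)=-0.366516, 0.1667×(-1.791559)=-0.298653.
Sum = -1.436141, so H' = 1.4361.

1.4361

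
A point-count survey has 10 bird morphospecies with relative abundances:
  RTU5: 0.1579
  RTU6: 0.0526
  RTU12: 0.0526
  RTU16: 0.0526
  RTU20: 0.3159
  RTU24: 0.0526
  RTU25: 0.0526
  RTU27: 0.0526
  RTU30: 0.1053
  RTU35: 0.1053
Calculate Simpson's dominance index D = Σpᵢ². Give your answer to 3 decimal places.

0.164

D = 0.1579² + 0.0526² + 0.0526² + 0.0526² + 0.3159² + 0.0526² + 0.0526² + 0.0526² + 0.1053² + 0.1053² = 0.02493 + 0.00277 + 0.00277 + 0.00277 + 0.09979 + 0.00277 + 0.00277 + 0.00277 + 0.01109 + 0.01109 = 0.16350 (working shown to 5 dp, full precision carried).
To 3 decimal places, D = 0.164.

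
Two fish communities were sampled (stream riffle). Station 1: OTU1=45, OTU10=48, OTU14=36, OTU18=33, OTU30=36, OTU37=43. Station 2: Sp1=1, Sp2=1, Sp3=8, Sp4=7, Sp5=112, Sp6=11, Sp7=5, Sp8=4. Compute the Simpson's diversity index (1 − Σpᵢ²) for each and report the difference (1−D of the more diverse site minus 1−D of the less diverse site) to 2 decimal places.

Station 1: N=241, proportions 0.1867, 0.1992, 0.1494, 0.1369, 0.1494, 0.1784, giving 1−D = 0.8303 (working shown to 4 dp, full precision carried).
Station 2: N=149, proportions 0.0067, 0.0067, 0.0537, 0.047, 0.7517, 0.0738, 0.0336, 0.0268, giving 1−D = 0.4225.
Difference = |0.8303 − 0.4225| = 0.4078, i.e. 0.41 to 2 decimal places.

0.41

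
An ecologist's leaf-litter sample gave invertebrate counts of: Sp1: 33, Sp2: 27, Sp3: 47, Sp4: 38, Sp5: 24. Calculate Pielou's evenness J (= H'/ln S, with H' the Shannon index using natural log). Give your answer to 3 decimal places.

0.982

Total N = 33+27+47+38+24 = 169, so the proportions are 0.19527, 0.15976, 0.27811, 0.22485, 0.14201 (working shown to 5 dp, full precision carried).
H' = −Σ pᵢ ln pᵢ = −((-0.31895) + (-0.29302) + (-0.35591) + (-0.33555) + (-0.27719)) = 1.58060.
With S = 5 species, ln S = 1.60944, so J = 1.58060/1.60944 = 0.98208, i.e. 0.982 to 3 decimal places.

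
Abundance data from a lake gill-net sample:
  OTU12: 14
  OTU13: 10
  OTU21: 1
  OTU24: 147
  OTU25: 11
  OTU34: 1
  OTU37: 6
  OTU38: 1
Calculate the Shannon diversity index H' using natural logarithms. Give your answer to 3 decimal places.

0.903

Total N = 14+10+1+147+11+1+6+1 = 191, so the proportions are 0.0733, 0.05236, 0.00524, 0.76963, 0.05759, 0.00524, 0.03141, 0.00524 (working shown to 5 dp, full precision carried).
Each pᵢ ln pᵢ term: 0.0733×(-2.61322)=-0.19154, 0.05236×(-2.94969)=-0.15443, 0.00524×(-5.25227)=-0.02750, 0.76963×(-0.26184)=-0.20152, 0.05759×(-2.85438)=-0.16439, 0.00524×(-5.25227)=-0.02750, 0.03141×(-3.46051)=-0.10871, 0.00524×(-5.25227)=-0.02750.
Sum = -0.90309, so H' = 0.903.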